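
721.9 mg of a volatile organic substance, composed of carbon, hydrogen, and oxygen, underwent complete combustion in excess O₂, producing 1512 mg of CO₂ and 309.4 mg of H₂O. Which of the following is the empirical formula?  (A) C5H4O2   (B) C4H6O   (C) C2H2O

(C) C2H2O

mol C = 1.512 g CO₂ ÷ 44.009 g/mol = 0.034357 mol
mol H = 2 × 0.3094 g H₂O ÷ 18.015 g/mol = 0.034349 mol
mass O = 0.7219 − (0.41266 + 0.034624) = 0.27462 g → mol O = 0.27462 ÷ 15.999 = 0.017165 mol
Divide by the smallest (0.017165 mol): C 2.002, H 2.001, O 1.000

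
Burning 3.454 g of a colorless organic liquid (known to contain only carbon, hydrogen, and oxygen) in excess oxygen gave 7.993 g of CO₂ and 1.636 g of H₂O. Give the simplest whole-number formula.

C8H8O3

mol C = 7.993 g CO₂ ÷ 44.009 g/mol = 0.18162 mol
mol H = 2 × 1.636 g H₂O ÷ 18.015 g/mol = 0.18163 mol
mass O = 3.454 − (2.1815 + 0.18308) = 1.0895 g → mol O = 1.0895 ÷ 15.999 = 0.068095 mol
Divide by the smallest (0.068095 mol): C 2.667, H 2.667, O 1.000
Multiplying each by 3 gives whole numbers: C 8.00, H 8.00, O 3.00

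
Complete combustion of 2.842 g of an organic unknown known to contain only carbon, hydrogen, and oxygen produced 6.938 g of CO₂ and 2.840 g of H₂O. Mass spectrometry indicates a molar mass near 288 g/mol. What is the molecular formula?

mol C = 6.938 g CO₂ ÷ 44.009 g/mol = 0.15765 mol
mol H = 2 × 2.840 g H₂O ÷ 18.015 g/mol = 0.31529 mol
mass O = 2.842 − (1.8935 + 0.31782) = 0.63066 g → mol O = 0.63066 ÷ 15.999 = 0.039418 mol
Divide by the smallest (0.039418 mol): C 3.999, H 7.999, O 1.000
Empirical formula: C4H8O
Empirical-formula mass = 72.11 g/mol; 288 ÷ 72.11 ≈ 4, so the molecular formula is C16H32O4.

C16H32O4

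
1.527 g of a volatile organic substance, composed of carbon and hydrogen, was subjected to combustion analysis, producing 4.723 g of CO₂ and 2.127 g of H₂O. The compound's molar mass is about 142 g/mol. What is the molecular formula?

C10H22

mol C = 4.723 g CO₂ ÷ 44.009 g/mol = 0.10732 mol
mol H = 2 × 2.127 g H₂O ÷ 18.015 g/mol = 0.23614 mol
Divide by the smallest (0.10732 mol): C 1.000, H 2.200
Multiplying each by 5 gives whole numbers: C 5.00, H 11.00
Empirical formula: C5H11
Empirical-formula mass = 71.14 g/mol; 142 ÷ 71.14 ≈ 2, so the molecular formula is C10H22.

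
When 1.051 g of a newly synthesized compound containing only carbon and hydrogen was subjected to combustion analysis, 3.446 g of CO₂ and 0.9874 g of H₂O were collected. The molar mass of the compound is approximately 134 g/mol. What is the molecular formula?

C10H14

mol C = 3.446 g CO₂ ÷ 44.009 g/mol = 0.078302 mol
mol H = 2 × 0.9874 g H₂O ÷ 18.015 g/mol = 0.10962 mol
Divide by the smallest (0.078302 mol): C 1.000, H 1.400
Multiplying each by 5 gives whole numbers: C 5.00, H 7.00
Empirical formula: C5H7
Empirical-formula mass = 67.11 g/mol; 134 ÷ 67.11 ≈ 2, so the molecular formula is C10H14.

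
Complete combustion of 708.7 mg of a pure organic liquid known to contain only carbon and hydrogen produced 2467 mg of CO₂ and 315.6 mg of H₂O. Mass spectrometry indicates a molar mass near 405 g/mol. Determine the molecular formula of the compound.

mol C = 2.467 g CO₂ ÷ 44.009 g/mol = 0.056057 mol
mol H = 2 × 0.3156 g H₂O ÷ 18.015 g/mol = 0.035037 mol
Divide by the smallest (0.035037 mol): C 1.600, H 1.000
Multiplying each by 5 gives whole numbers: C 8.00, H 5.00
Empirical formula: C8H5
Empirical-formula mass = 101.13 g/mol; 405 ÷ 101.13 ≈ 4, so the molecular formula is C32H20.

C32H20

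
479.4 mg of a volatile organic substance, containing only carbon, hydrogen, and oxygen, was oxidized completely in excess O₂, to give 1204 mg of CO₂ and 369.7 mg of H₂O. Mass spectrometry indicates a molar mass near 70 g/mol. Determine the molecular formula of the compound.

C4H6O

mol C = 1.204 g CO₂ ÷ 44.009 g/mol = 0.027358 mol
mol H = 2 × 0.3697 g H₂O ÷ 18.015 g/mol = 0.041044 mol
mass O = 0.4794 − (0.32860 + 0.041372) = 0.10943 g → mol O = 0.10943 ÷ 15.999 = 0.0068398 mol
Divide by the smallest (0.0068398 mol): C 4.000, H 6.001, O 1.000
Empirical formula: C4H6O
Empirical-formula mass = 70.09 g/mol; 70 ÷ 70.09 ≈ 1, so the molecular formula is C4H6O.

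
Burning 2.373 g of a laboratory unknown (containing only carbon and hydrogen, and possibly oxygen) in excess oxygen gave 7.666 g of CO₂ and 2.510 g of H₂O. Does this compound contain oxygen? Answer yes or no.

mol C = 7.666 g CO₂ ÷ 44.009 g/mol = 0.17419 mol
mol H = 2 × 2.510 g H₂O ÷ 18.015 g/mol = 0.27866 mol
C and H together account for 2.3731 g — essentially the entire 2.373 g sample — so the compound contains no oxygen.

no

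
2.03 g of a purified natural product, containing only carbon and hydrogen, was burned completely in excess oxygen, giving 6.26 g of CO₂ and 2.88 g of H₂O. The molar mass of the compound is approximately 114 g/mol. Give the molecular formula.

C8H18

mol C = 6.26 g CO₂ ÷ 44.009 g/mol = 0.1422 mol
mol H = 2 × 2.88 g H₂O ÷ 18.015 g/mol = 0.3197 mol
Divide by the smallest (0.1422 mol): C 1.000, H 2.248
Multiplying each by 4 gives whole numbers: C 4.00, H 8.99
Empirical formula: C4H9
Empirical-formula mass = 57.12 g/mol; 114 ÷ 57.12 ≈ 2, so the molecular formula is C8H18.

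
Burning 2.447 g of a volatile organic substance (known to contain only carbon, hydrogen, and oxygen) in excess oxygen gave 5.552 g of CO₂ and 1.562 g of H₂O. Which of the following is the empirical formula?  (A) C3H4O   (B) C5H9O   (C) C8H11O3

(C) C8H11O3

mol C = 5.552 g CO₂ ÷ 44.009 g/mol = 0.12616 mol
mol H = 2 × 1.562 g H₂O ÷ 18.015 g/mol = 0.17341 mol
mass O = 2.447 − (1.5153 + 0.17480) = 0.75694 g → mol O = 0.75694 ÷ 15.999 = 0.047312 mol
Divide by the smallest (0.047312 mol): C 2.666, H 3.665, O 1.000
Multiplying each by 3 gives whole numbers: C 8.00, H 11.00, O 3.00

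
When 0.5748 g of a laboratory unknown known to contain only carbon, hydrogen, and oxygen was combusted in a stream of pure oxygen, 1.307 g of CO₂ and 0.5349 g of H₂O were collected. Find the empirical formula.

C3H6O

mol C = 1.307 g CO₂ ÷ 44.009 g/mol = 0.029698 mol
mol H = 2 × 0.5349 g H₂O ÷ 18.015 g/mol = 0.059384 mol
mass O = 0.5748 − (0.35671 + 0.059859) = 0.15823 g → mol O = 0.15823 ÷ 15.999 = 0.0098902 mol
Divide by the smallest (0.0098902 mol): C 3.003, H 6.004, O 1.000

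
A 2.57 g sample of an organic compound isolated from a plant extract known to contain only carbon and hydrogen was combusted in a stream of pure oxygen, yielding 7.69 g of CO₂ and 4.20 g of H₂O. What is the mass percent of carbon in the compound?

81.7%

mol C = 7.69 g CO₂ ÷ 44.009 g/mol = 0.1747 mol
mol H = 2 × 4.20 g H₂O ÷ 18.015 g/mol = 0.4663 mol
mass % C = 2.099 g ÷ 2.57 g × 100%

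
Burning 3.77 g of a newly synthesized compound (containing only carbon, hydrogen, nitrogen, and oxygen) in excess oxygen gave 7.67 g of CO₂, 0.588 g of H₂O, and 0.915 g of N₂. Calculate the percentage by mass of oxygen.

18.5%

mol C = 7.67 g CO₂ ÷ 44.009 g/mol = 0.1743 mol
mol H = 2 × 0.588 g H₂O ÷ 18.015 g/mol = 0.06528 mol
mol N = 2 × 0.915 g N₂ ÷ 28.014 g/mol = 0.06532 mol
mass O = 3.77 − (2.093 + 0.06580 + 0.9150) = 0.6959 g → mol O = 0.6959 ÷ 15.999 = 0.04350 mol
mass % O = 0.6959 g ÷ 3.77 g × 100%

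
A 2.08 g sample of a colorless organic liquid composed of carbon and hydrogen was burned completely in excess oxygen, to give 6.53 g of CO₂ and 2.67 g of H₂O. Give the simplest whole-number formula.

mol C = 6.53 g CO₂ ÷ 44.009 g/mol = 0.1484 mol
mol H = 2 × 2.67 g H₂O ÷ 18.015 g/mol = 0.2964 mol
Divide by the smallest (0.1484 mol): C 1.000, H 1.998

CH2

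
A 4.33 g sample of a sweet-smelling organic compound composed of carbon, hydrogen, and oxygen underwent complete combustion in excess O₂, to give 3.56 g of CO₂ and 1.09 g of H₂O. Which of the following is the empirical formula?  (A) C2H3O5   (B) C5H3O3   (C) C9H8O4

(A) C2H3O5

mol C = 3.56 g CO₂ ÷ 44.009 g/mol = 0.08089 mol
mol H = 2 × 1.09 g H₂O ÷ 18.015 g/mol = 0.1210 mol
mass O = 4.33 − (0.9716 + 0.1220) = 3.236 g → mol O = 3.236 ÷ 15.999 = 0.2023 mol
Divide by the smallest (0.08089 mol): C 1.000, H 1.496, O 2.501
Multiplying each by 2 gives whole numbers: C 2.00, H 2.99, O 5.00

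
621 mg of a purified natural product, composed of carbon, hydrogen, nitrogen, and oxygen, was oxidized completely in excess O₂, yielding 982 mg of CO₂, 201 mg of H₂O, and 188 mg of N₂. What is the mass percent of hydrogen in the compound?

3.6%

mol C = 0.982 g CO₂ ÷ 44.009 g/mol = 0.02231 mol
mol H = 2 × 0.201 g H₂O ÷ 18.015 g/mol = 0.02231 mol
mol N = 2 × 0.188 g N₂ ÷ 28.014 g/mol = 0.01342 mol
mass O = 0.621 − (0.2680 + 0.02249 + 0.1880) = 0.1425 g → mol O = 0.1425 ÷ 15.999 = 0.008907 mol
mass % H = 0.02249 g ÷ 0.621 g × 100%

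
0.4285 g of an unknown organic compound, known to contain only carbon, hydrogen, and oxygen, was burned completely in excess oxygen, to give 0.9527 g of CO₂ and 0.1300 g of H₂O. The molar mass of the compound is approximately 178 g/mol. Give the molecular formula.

C9H6O4

mol C = 0.9527 g CO₂ ÷ 44.009 g/mol = 0.021648 mol
mol H = 2 × 0.1300 g H₂O ÷ 18.015 g/mol = 0.014432 mol
mass O = 0.4285 − (0.26001 + 0.014548) = 0.15394 g → mol O = 0.15394 ÷ 15.999 = 0.0096218 mol
Divide by the smallest (0.0096218 mol): C 2.250, H 1.500, O 1.000
Multiplying each by 4 gives whole numbers: C 9.00, H 6.00, O 4.00
Empirical formula: C9H6O4
Empirical-formula mass = 178.14 g/mol; 178 ÷ 178.14 ≈ 1, so the molecular formula is C9H6O4.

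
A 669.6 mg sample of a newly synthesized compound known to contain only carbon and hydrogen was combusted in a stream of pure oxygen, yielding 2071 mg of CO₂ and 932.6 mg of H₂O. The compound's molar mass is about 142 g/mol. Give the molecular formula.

mol C = 2.071 g CO₂ ÷ 44.009 g/mol = 0.047059 mol
mol H = 2 × 0.9326 g H₂O ÷ 18.015 g/mol = 0.10354 mol
Divide by the smallest (0.047059 mol): C 1.000, H 2.200
Multiplying each by 5 gives whole numbers: C 5.00, H 11.00
Empirical formula: C5H11
Empirical-formula mass = 71.14 g/mol; 142 ÷ 71.14 ≈ 2, so the molecular formula is C10H22.

C10H22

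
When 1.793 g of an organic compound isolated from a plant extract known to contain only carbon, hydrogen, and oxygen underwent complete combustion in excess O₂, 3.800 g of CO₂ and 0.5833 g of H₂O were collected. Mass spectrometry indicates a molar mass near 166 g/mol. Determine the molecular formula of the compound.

mol C = 3.800 g CO₂ ÷ 44.009 g/mol = 0.086346 mol
mol H = 2 × 0.5833 g H₂O ÷ 18.015 g/mol = 0.064757 mol
mass O = 1.793 − (1.0371 + 0.065275) = 0.69062 g → mol O = 0.69062 ÷ 15.999 = 0.043167 mol
Divide by the smallest (0.043167 mol): C 2.000, H 1.500, O 1.000
Multiplying each by 2 gives whole numbers: C 4.00, H 3.00, O 2.00
Empirical formula: C4H3O2
Empirical-formula mass = 83.07 g/mol; 166 ÷ 83.07 ≈ 2, so the molecular formula is C8H6O4.

C8H6O4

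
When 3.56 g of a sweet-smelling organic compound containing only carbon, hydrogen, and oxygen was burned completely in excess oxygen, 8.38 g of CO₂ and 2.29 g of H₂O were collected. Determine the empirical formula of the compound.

C3H4O

mol C = 8.38 g CO₂ ÷ 44.009 g/mol = 0.1904 mol
mol H = 2 × 2.29 g H₂O ÷ 18.015 g/mol = 0.2542 mol
mass O = 3.56 − (2.287 + 0.2563) = 1.017 g → mol O = 1.017 ÷ 15.999 = 0.06354 mol
Divide by the smallest (0.06354 mol): C 2.997, H 4.001, O 1.000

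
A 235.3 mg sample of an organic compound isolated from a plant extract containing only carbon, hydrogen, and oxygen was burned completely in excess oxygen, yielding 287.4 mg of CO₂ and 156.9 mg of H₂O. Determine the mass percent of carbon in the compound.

mol C = 0.2874 g CO₂ ÷ 44.009 g/mol = 0.0065305 mol
mol H = 2 × 0.1569 g H₂O ÷ 18.015 g/mol = 0.017419 mol
mass O = 0.2353 − (0.078438 + 0.017558) = 0.13930 g → mol O = 0.13930 ÷ 15.999 = 0.0087071 mol
mass % C = 0.078438 g ÷ 0.2353 g × 100%

33.34%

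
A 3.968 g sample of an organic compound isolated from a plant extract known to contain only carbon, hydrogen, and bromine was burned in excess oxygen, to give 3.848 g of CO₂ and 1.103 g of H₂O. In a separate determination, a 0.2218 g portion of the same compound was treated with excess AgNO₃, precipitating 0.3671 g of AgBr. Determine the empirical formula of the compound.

C5H7Br2

mol C = 3.848 g CO₂ ÷ 44.009 g/mol = 0.087437 mol
mol H = 2 × 1.103 g H₂O ÷ 18.015 g/mol = 0.12245 mol
From the AgBr data: mol Br per gram of compound = (0.3671 ÷ 187.772) ÷ 0.2218 = 0.0088144 mol/g, so in the 3.968 g combustion sample mol Br = 0.034975 mol
Divide by the smallest (0.034975 mol): C 2.500, H 3.501, Br 1.000
Multiplying each by 2 gives whole numbers: C 5.00, H 7.00, Br 2.00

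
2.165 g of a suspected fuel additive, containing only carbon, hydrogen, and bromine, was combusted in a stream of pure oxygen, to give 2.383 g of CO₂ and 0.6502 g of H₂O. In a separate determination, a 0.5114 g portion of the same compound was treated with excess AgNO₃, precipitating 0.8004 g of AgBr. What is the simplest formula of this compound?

mol C = 2.383 g CO₂ ÷ 44.009 g/mol = 0.054148 mol
mol H = 2 × 0.6502 g H₂O ÷ 18.015 g/mol = 0.072184 mol
From the AgBr data: mol Br per gram of compound = (0.8004 ÷ 187.772) ÷ 0.5114 = 0.0083352 mol/g, so in the 2.165 g combustion sample mol Br = 0.018046 mol
Divide by the smallest (0.018046 mol): C 3.001, H 4.000, Br 1.000

C3H4Br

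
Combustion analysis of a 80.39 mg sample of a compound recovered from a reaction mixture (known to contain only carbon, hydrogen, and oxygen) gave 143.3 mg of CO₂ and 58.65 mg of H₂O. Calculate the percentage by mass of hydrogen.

mol C = 0.1433 g CO₂ ÷ 44.009 g/mol = 0.0032562 mol
mol H = 2 × 0.05865 g H₂O ÷ 18.015 g/mol = 0.0065112 mol
mass O = 0.08039 − (0.039110 + 0.0065633) = 0.034717 g → mol O = 0.034717 ÷ 15.999 = 0.0021699 mol
mass % H = 0.0065633 g ÷ 0.08039 g × 100%

8.16%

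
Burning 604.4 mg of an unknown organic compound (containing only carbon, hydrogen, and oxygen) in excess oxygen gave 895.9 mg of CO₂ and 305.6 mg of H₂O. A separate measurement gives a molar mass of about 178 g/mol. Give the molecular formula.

mol C = 0.8959 g CO₂ ÷ 44.009 g/mol = 0.020357 mol
mol H = 2 × 0.3056 g H₂O ÷ 18.015 g/mol = 0.033927 mol
mass O = 0.6044 − (0.24451 + 0.034199) = 0.32569 g → mol O = 0.32569 ÷ 15.999 = 0.020357 mol
Divide by the smallest (0.020357 mol): C 1.000, H 1.667, O 1.000
Multiplying each by 3 gives whole numbers: C 3.00, H 5.00, O 3.00
Empirical formula: C3H5O3
Empirical-formula mass = 89.07 g/mol; 178 ÷ 89.07 ≈ 2, so the molecular formula is C6H10O6.

C6H10O6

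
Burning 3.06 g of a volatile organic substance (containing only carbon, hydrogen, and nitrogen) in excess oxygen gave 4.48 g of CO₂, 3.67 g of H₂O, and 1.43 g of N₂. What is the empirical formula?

mol C = 4.48 g CO₂ ÷ 44.009 g/mol = 0.1018 mol
mol H = 2 × 3.67 g H₂O ÷ 18.015 g/mol = 0.4074 mol
mol N = 2 × 1.43 g N₂ ÷ 28.014 g/mol = 0.1021 mol
Divide by the smallest (0.1018 mol): C 1.000, H 4.002, N 1.003

CH4N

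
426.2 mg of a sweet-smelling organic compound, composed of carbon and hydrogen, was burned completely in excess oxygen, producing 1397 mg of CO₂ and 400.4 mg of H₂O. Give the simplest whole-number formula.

mol C = 1.397 g CO₂ ÷ 44.009 g/mol = 0.031744 mol
mol H = 2 × 0.4004 g H₂O ÷ 18.015 g/mol = 0.044452 mol
Divide by the smallest (0.031744 mol): C 1.000, H 1.400
Multiplying each by 5 gives whole numbers: C 5.00, H 7.00

C5H7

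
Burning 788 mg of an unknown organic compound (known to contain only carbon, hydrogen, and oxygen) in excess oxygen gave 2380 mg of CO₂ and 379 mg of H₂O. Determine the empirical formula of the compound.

mol C = 2.38 g CO₂ ÷ 44.009 g/mol = 0.05408 mol
mol H = 2 × 0.379 g H₂O ÷ 18.015 g/mol = 0.04208 mol
mass O = 0.788 − (0.6496 + 0.04241) = 0.09603 g → mol O = 0.09603 ÷ 15.999 = 0.006003 mol
Divide by the smallest (0.006003 mol): C 9.010, H 7.010, O 1.000

C9H7O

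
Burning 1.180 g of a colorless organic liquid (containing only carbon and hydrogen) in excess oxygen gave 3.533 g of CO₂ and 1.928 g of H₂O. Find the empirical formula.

mol C = 3.533 g CO₂ ÷ 44.009 g/mol = 0.080279 mol
mol H = 2 × 1.928 g H₂O ÷ 18.015 g/mol = 0.21404 mol
Divide by the smallest (0.080279 mol): C 1.000, H 2.666
Multiplying each by 3 gives whole numbers: C 3.00, H 8.00

C3H8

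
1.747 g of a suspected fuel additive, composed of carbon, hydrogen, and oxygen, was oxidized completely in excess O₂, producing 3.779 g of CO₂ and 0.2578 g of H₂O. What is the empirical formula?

C6H2O3

mol C = 3.779 g CO₂ ÷ 44.009 g/mol = 0.085869 mol
mol H = 2 × 0.2578 g H₂O ÷ 18.015 g/mol = 0.028621 mol
mass O = 1.747 − (1.0314 + 0.028850) = 0.68678 g → mol O = 0.68678 ÷ 15.999 = 0.042926 mol
Divide by the smallest (0.028621 mol): C 3.000, H 1.000, O 1.500
Multiplying each by 2 gives whole numbers: C 6.00, H 2.00, O 3.00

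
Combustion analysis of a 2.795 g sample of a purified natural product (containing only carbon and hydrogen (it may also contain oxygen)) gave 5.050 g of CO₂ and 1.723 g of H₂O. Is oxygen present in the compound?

mol C = 5.050 g CO₂ ÷ 44.009 g/mol = 0.11475 mol
mol H = 2 × 1.723 g H₂O ÷ 18.015 g/mol = 0.19129 mol
C and H account for only 1.5711 g of the 2.795 g sample; the remaining 1.2239 g must be oxygen.

yes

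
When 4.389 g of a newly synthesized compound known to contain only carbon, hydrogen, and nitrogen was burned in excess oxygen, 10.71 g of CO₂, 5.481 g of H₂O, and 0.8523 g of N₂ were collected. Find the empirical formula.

mol C = 10.71 g CO₂ ÷ 44.009 g/mol = 0.24336 mol
mol H = 2 × 5.481 g H₂O ÷ 18.015 g/mol = 0.60849 mol
mol N = 2 × 0.8523 g N₂ ÷ 28.014 g/mol = 0.060848 mol
Divide by the smallest (0.060848 mol): C 3.999, H 10.000, N 1.000

C4H10N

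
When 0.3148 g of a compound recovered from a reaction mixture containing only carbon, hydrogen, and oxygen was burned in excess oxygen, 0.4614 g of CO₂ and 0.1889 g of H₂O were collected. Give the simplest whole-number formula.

mol C = 0.4614 g CO₂ ÷ 44.009 g/mol = 0.010484 mol
mol H = 2 × 0.1889 g H₂O ÷ 18.015 g/mol = 0.020971 mol
mass O = 0.3148 − (0.12593 + 0.021139) = 0.16773 g → mol O = 0.16773 ÷ 15.999 = 0.010484 mol
Divide by the smallest (0.010484 mol): C 1.000, H 2.000, O 1.000

CH2O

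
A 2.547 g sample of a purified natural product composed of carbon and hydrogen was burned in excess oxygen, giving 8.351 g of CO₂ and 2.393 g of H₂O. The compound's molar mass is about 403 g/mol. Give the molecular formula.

C30H42

mol C = 8.351 g CO₂ ÷ 44.009 g/mol = 0.18976 mol
mol H = 2 × 2.393 g H₂O ÷ 18.015 g/mol = 0.26567 mol
Divide by the smallest (0.18976 mol): C 1.000, H 1.400
Multiplying each by 5 gives whole numbers: C 5.00, H 7.00
Empirical formula: C5H7
Empirical-formula mass = 67.11 g/mol; 403 ÷ 67.11 ≈ 6, so the molecular formula is C30H42.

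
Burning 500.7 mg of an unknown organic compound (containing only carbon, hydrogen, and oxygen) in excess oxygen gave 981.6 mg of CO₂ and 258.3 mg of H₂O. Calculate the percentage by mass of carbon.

mol C = 0.9816 g CO₂ ÷ 44.009 g/mol = 0.022305 mol
mol H = 2 × 0.2583 g H₂O ÷ 18.015 g/mol = 0.028676 mol
mass O = 0.5007 − (0.26790 + 0.028906) = 0.20389 g → mol O = 0.20389 ÷ 15.999 = 0.012744 mol
mass % C = 0.26790 g ÷ 0.5007 g × 100%

53.51%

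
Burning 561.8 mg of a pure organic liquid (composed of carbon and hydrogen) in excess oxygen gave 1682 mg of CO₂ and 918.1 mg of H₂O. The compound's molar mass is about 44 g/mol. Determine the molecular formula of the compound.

mol C = 1.682 g CO₂ ÷ 44.009 g/mol = 0.038219 mol
mol H = 2 × 0.9181 g H₂O ÷ 18.015 g/mol = 0.10193 mol
Divide by the smallest (0.038219 mol): C 1.000, H 2.667
Multiplying each by 3 gives whole numbers: C 3.00, H 8.00
Empirical formula: C3H8
Empirical-formula mass = 44.10 g/mol; 44 ÷ 44.10 ≈ 1, so the molecular formula is C3H8.

C3H8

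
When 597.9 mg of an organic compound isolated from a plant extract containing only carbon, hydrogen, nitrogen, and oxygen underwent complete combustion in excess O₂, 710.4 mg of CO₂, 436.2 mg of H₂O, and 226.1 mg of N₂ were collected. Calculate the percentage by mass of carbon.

32.43%

mol C = 0.7104 g CO₂ ÷ 44.009 g/mol = 0.016142 mol
mol H = 2 × 0.4362 g H₂O ÷ 18.015 g/mol = 0.048426 mol
mol N = 2 × 0.2261 g N₂ ÷ 28.014 g/mol = 0.016142 mol
mass O = 0.5979 − (0.19388 + 0.048814 + 0.22610) = 0.12910 g → mol O = 0.12910 ÷ 15.999 = 0.0080694 mol
mass % C = 0.19388 g ÷ 0.5979 g × 100%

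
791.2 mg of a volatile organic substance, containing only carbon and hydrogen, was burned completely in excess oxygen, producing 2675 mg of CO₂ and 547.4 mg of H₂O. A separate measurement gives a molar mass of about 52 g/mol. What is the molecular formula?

mol C = 2.675 g CO₂ ÷ 44.009 g/mol = 0.060783 mol
mol H = 2 × 0.5474 g H₂O ÷ 18.015 g/mol = 0.060772 mol
Divide by the smallest (0.060772 mol): C 1.000, H 1.000
Empirical formula: CH
Empirical-formula mass = 13.02 g/mol; 52 ÷ 13.02 ≈ 4, so the molecular formula is C4H4.

C4H4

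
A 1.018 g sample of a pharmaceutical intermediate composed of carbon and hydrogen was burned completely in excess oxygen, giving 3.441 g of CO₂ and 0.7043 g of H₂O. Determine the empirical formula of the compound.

CH

mol C = 3.441 g CO₂ ÷ 44.009 g/mol = 0.078189 mol
mol H = 2 × 0.7043 g H₂O ÷ 18.015 g/mol = 0.078190 mol
Divide by the smallest (0.078189 mol): C 1.000, H 1.000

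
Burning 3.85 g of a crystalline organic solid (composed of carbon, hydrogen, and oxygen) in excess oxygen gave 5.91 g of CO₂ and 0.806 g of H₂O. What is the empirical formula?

mol C = 5.91 g CO₂ ÷ 44.009 g/mol = 0.1343 mol
mol H = 2 × 0.806 g H₂O ÷ 18.015 g/mol = 0.08948 mol
mass O = 3.85 − (1.613 + 0.09020) = 2.147 g → mol O = 2.147 ÷ 15.999 = 0.1342 mol
Divide by the smallest (0.08948 mol): C 1.501, H 1.000, O 1.500
Multiplying each by 2 gives whole numbers: C 3.00, H 2.00, O 3.00

C3H2O3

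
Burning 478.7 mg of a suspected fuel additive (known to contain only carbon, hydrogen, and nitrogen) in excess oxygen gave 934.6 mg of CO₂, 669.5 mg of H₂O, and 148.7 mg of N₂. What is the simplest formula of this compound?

C2H7N

mol C = 0.9346 g CO₂ ÷ 44.009 g/mol = 0.021237 mol
mol H = 2 × 0.6695 g H₂O ÷ 18.015 g/mol = 0.074327 mol
mol N = 2 × 0.1487 g N₂ ÷ 28.014 g/mol = 0.010616 mol
Divide by the smallest (0.010616 mol): C 2.000, H 7.001, N 1.000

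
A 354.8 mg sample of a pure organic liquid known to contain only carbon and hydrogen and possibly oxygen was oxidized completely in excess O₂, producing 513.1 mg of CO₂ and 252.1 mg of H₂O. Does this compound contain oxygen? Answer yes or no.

mol C = 0.5131 g CO₂ ÷ 44.009 g/mol = 0.011659 mol
mol H = 2 × 0.2521 g H₂O ÷ 18.015 g/mol = 0.027988 mol
C and H account for only 0.16825 g of the 0.3548 g sample; the remaining 0.18655 g must be oxygen.

yes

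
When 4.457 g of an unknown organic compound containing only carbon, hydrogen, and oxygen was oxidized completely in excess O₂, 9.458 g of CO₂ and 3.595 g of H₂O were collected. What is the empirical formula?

mol C = 9.458 g CO₂ ÷ 44.009 g/mol = 0.21491 mol
mol H = 2 × 3.595 g H₂O ÷ 18.015 g/mol = 0.39911 mol
mass O = 4.457 − (2.5813 + 0.40230) = 1.4734 g → mol O = 1.4734 ÷ 15.999 = 0.092094 mol
Divide by the smallest (0.092094 mol): C 2.334, H 4.334, O 1.000
Multiplying each by 3 gives whole numbers: C 7.00, H 13.00, O 3.00

C7H13O3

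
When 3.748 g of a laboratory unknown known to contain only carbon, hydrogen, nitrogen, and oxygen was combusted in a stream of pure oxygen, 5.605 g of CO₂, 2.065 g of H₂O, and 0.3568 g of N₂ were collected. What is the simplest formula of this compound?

C5H9NO4

mol C = 5.605 g CO₂ ÷ 44.009 g/mol = 0.12736 mol
mol H = 2 × 2.065 g H₂O ÷ 18.015 g/mol = 0.22925 mol
mol N = 2 × 0.3568 g N₂ ÷ 28.014 g/mol = 0.025473 mol
mass O = 3.748 − (1.5297 + 0.23109 + 0.35680) = 1.6304 g → mol O = 1.6304 ÷ 15.999 = 0.10191 mol
Divide by the smallest (0.025473 mol): C 5.000, H 9.000, N 1.000, O 4.001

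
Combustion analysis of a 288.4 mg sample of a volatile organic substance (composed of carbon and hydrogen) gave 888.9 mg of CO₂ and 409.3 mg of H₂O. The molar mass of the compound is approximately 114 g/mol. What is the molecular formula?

C8H18

mol C = 0.8889 g CO₂ ÷ 44.009 g/mol = 0.020198 mol
mol H = 2 × 0.4093 g H₂O ÷ 18.015 g/mol = 0.045440 mol
Divide by the smallest (0.020198 mol): C 1.000, H 2.250
Multiplying each by 4 gives whole numbers: C 4.00, H 9.00
Empirical formula: C4H9
Empirical-formula mass = 57.12 g/mol; 114 ÷ 57.12 ≈ 2, so the molecular formula is C8H18.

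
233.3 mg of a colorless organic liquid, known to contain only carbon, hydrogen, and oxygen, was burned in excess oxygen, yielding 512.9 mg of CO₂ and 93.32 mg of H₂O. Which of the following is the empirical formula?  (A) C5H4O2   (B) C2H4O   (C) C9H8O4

mol C = 0.5129 g CO₂ ÷ 44.009 g/mol = 0.011654 mol
mol H = 2 × 0.09332 g H₂O ÷ 18.015 g/mol = 0.010360 mol
mass O = 0.2333 − (0.13998 + 0.010443) = 0.082875 g → mol O = 0.082875 ÷ 15.999 = 0.0051800 mol
Divide by the smallest (0.0051800 mol): C 2.250, H 2.000, O 1.000
Multiplying each by 4 gives whole numbers: C 9.00, H 8.00, O 4.00

(C) C9H8O4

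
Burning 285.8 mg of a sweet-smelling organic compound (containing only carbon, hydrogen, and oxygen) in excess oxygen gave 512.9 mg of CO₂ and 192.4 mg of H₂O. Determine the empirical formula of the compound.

C6H11O4

mol C = 0.5129 g CO₂ ÷ 44.009 g/mol = 0.011654 mol
mol H = 2 × 0.1924 g H₂O ÷ 18.015 g/mol = 0.021360 mol
mass O = 0.2858 − (0.13998 + 0.021531) = 0.12429 g → mol O = 0.12429 ÷ 15.999 = 0.0077685 mol
Divide by the smallest (0.0077685 mol): C 1.500, H 2.750, O 1.000
Multiplying each by 4 gives whole numbers: C 6.00, H 11.00, O 4.00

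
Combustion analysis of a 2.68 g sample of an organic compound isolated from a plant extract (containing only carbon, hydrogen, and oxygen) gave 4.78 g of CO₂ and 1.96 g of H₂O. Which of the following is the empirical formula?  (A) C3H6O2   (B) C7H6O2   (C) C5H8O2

mol C = 4.78 g CO₂ ÷ 44.009 g/mol = 0.1086 mol
mol H = 2 × 1.96 g H₂O ÷ 18.015 g/mol = 0.2176 mol
mass O = 2.68 − (1.305 + 0.2193) = 1.156 g → mol O = 1.156 ÷ 15.999 = 0.07226 mol
Divide by the smallest (0.07226 mol): C 1.503, H 3.011, O 1.000
Multiplying each by 2 gives whole numbers: C 3.01, H 6.02, O 2.00

(A) C3H6O2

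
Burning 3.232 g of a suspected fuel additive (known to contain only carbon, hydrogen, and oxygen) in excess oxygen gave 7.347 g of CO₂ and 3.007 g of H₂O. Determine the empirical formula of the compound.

mol C = 7.347 g CO₂ ÷ 44.009 g/mol = 0.16694 mol
mol H = 2 × 3.007 g H₂O ÷ 18.015 g/mol = 0.33383 mol
mass O = 3.232 − (2.0052 + 0.33650) = 0.89034 g → mol O = 0.89034 ÷ 15.999 = 0.055650 mol
Divide by the smallest (0.055650 mol): C 3.000, H 5.999, O 1.000

C3H6O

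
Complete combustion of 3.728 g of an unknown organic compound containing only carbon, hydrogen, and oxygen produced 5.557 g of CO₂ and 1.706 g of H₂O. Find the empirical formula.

mol C = 5.557 g CO₂ ÷ 44.009 g/mol = 0.12627 mol
mol H = 2 × 1.706 g H₂O ÷ 18.015 g/mol = 0.18940 mol
mass O = 3.728 − (1.5166 + 0.19091) = 2.0205 g → mol O = 2.0205 ÷ 15.999 = 0.12629 mol
Divide by the smallest (0.12627 mol): C 1.000, H 1.500, O 1.000
Multiplying each by 2 gives whole numbers: C 2.00, H 3.00, O 2.00

C2H3O2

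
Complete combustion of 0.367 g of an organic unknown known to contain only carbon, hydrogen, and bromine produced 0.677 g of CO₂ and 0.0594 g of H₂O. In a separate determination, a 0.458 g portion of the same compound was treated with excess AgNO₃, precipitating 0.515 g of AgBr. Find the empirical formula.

mol C = 0.677 g CO₂ ÷ 44.009 g/mol = 0.01538 mol
mol H = 2 × 0.0594 g H₂O ÷ 18.015 g/mol = 0.006595 mol
From the AgBr data: mol Br per gram of compound = (0.515 ÷ 187.772) ÷ 0.458 = 0.005988 mol/g, so in the 0.367 g combustion sample mol Br = 0.002198 mol
Divide by the smallest (0.002198 mol): C 7.000, H 3.001, Br 1.000

C7H3Br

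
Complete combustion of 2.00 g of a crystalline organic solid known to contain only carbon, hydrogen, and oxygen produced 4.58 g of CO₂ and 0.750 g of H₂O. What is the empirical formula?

mol C = 4.58 g CO₂ ÷ 44.009 g/mol = 0.1041 mol
mol H = 2 × 0.750 g H₂O ÷ 18.015 g/mol = 0.08326 mol
mass O = 2.00 − (1.250 + 0.08393) = 0.6661 g → mol O = 0.6661 ÷ 15.999 = 0.04163 mol
Divide by the smallest (0.04163 mol): C 2.500, H 2.000, O 1.000
Multiplying each by 2 gives whole numbers: C 5.00, H 4.00, O 2.00

C5H4O2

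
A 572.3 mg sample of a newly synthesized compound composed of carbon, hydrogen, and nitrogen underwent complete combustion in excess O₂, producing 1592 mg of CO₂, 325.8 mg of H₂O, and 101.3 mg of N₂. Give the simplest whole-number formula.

mol C = 1.592 g CO₂ ÷ 44.009 g/mol = 0.036174 mol
mol H = 2 × 0.3258 g H₂O ÷ 18.015 g/mol = 0.036170 mol
mol N = 2 × 0.1013 g N₂ ÷ 28.014 g/mol = 0.0072321 mol
Divide by the smallest (0.0072321 mol): C 5.002, H 5.001, N 1.000

C5H5N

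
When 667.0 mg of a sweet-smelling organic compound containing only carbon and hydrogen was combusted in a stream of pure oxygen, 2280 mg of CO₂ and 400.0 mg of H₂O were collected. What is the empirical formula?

mol C = 2.280 g CO₂ ÷ 44.009 g/mol = 0.051808 mol
mol H = 2 × 0.4000 g H₂O ÷ 18.015 g/mol = 0.044407 mol
Divide by the smallest (0.044407 mol): C 1.167, H 1.000
Multiplying each by 6 gives whole numbers: C 7.00, H 6.00

C7H6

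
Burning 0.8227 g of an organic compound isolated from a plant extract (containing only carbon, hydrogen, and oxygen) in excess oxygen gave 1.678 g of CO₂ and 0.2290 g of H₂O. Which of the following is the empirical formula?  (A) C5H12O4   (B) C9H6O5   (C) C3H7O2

(B) C9H6O5

mol C = 1.678 g CO₂ ÷ 44.009 g/mol = 0.038129 mol
mol H = 2 × 0.2290 g H₂O ÷ 18.015 g/mol = 0.025423 mol
mass O = 0.8227 − (0.45796 + 0.025627) = 0.33911 g → mol O = 0.33911 ÷ 15.999 = 0.021196 mol
Divide by the smallest (0.021196 mol): C 1.799, H 1.199, O 1.000
Multiplying each by 5 gives whole numbers: C 8.99, H 6.00, O 5.00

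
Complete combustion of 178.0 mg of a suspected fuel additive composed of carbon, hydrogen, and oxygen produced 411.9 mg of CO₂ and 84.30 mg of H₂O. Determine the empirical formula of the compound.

C8H8O3

mol C = 0.4119 g CO₂ ÷ 44.009 g/mol = 0.0093594 mol
mol H = 2 × 0.08430 g H₂O ÷ 18.015 g/mol = 0.0093589 mol
mass O = 0.1780 − (0.11242 + 0.0094337) = 0.056150 g → mol O = 0.056150 ÷ 15.999 = 0.0035096 mol
Divide by the smallest (0.0035096 mol): C 2.667, H 2.667, O 1.000
Multiplying each by 3 gives whole numbers: C 8.00, H 8.00, O 3.00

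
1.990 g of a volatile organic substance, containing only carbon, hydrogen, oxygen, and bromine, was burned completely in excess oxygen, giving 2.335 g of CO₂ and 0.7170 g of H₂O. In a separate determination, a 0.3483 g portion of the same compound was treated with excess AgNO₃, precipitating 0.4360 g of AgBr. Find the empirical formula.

mol C = 2.335 g CO₂ ÷ 44.009 g/mol = 0.053057 mol
mol H = 2 × 0.7170 g H₂O ÷ 18.015 g/mol = 0.079600 mol
From the AgBr data: mol Br per gram of compound = (0.4360 ÷ 187.772) ÷ 0.3483 = 0.0066666 mol/g, so in the 1.990 g combustion sample mol Br = 0.013266 mol
mass O = 1.990 − (0.63727 + 0.080237 + 1.0600) = 0.21245 g → mol O = 0.21245 ÷ 15.999 = 0.013279 mol
Divide by the smallest (0.013266 mol): C 3.999, H 6.000, Br 1.000, O 1.001

C4H6BrO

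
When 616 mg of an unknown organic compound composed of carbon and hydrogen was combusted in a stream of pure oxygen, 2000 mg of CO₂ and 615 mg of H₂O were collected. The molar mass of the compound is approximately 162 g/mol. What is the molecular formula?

mol C = 2.00 g CO₂ ÷ 44.009 g/mol = 0.04545 mol
mol H = 2 × 0.615 g H₂O ÷ 18.015 g/mol = 0.06828 mol
Divide by the smallest (0.04545 mol): C 1.000, H 1.502
Multiplying each by 2 gives whole numbers: C 2.00, H 3.00
Empirical formula: C2H3
Empirical-formula mass = 27.05 g/mol; 162 ÷ 27.05 ≈ 6, so the molecular formula is C12H18.

C12H18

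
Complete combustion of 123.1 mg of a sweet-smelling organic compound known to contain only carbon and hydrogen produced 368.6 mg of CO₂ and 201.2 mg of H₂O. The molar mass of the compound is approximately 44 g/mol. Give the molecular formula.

C3H8

mol C = 0.3686 g CO₂ ÷ 44.009 g/mol = 0.0083756 mol
mol H = 2 × 0.2012 g H₂O ÷ 18.015 g/mol = 0.022337 mol
Divide by the smallest (0.0083756 mol): C 1.000, H 2.667
Multiplying each by 3 gives whole numbers: C 3.00, H 8.00
Empirical formula: C3H8
Empirical-formula mass = 44.10 g/mol; 44 ÷ 44.10 ≈ 1, so the molecular formula is C3H8.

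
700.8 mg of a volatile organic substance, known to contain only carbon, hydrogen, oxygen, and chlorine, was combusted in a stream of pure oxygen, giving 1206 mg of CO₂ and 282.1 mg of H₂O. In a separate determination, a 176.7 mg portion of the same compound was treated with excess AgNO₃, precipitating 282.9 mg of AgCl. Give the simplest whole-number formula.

mol C = 1.206 g CO₂ ÷ 44.009 g/mol = 0.027403 mol
mol H = 2 × 0.2821 g H₂O ÷ 18.015 g/mol = 0.031318 mol
From the AgCl data: mol Cl per gram of compound = (0.2829 ÷ 143.318) ÷ 0.1767 = 0.011171 mol/g, so in the 0.7008 g combustion sample mol Cl = 0.0078287 mol
mass O = 0.7008 − (0.32914 + 0.031569 + 0.27753) = 0.062560 g → mol O = 0.062560 ÷ 15.999 = 0.0039103 mol
Divide by the smallest (0.0039103 mol): C 7.008, H 8.009, Cl 2.002, O 1.000

C7H8Cl2O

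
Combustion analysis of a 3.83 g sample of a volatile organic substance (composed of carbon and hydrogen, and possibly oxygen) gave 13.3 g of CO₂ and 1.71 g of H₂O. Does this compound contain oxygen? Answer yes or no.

no

mol C = 13.3 g CO₂ ÷ 44.009 g/mol = 0.3022 mol
mol H = 2 × 1.71 g H₂O ÷ 18.015 g/mol = 0.1898 mol
C and H together account for 3.821 g — essentially the entire 3.83 g sample — so the compound contains no oxygen.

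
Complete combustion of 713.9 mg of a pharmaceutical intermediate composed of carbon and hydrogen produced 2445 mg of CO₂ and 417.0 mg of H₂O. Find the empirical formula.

mol C = 2.445 g CO₂ ÷ 44.009 g/mol = 0.055557 mol
mol H = 2 × 0.4170 g H₂O ÷ 18.015 g/mol = 0.046295 mol
Divide by the smallest (0.046295 mol): C 1.200, H 1.000
Multiplying each by 5 gives whole numbers: C 6.00, H 5.00

C6H5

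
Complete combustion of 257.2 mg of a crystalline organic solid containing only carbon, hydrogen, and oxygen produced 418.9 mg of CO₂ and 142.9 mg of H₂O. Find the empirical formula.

mol C = 0.4189 g CO₂ ÷ 44.009 g/mol = 0.0095185 mol
mol H = 2 × 0.1429 g H₂O ÷ 18.015 g/mol = 0.015865 mol
mass O = 0.2572 − (0.11433 + 0.015991) = 0.12688 g → mol O = 0.12688 ÷ 15.999 = 0.0079306 mol
Divide by the smallest (0.0079306 mol): C 1.200, H 2.000, O 1.000
Multiplying each by 5 gives whole numbers: C 6.00, H 10.00, O 5.00

C6H10O5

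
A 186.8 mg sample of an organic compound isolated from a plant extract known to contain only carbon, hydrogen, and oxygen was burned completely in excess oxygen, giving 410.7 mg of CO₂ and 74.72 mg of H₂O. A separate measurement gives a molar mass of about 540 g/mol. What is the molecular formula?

mol C = 0.4107 g CO₂ ÷ 44.009 g/mol = 0.0093322 mol
mol H = 2 × 0.07472 g H₂O ÷ 18.015 g/mol = 0.0082953 mol
mass O = 0.1868 − (0.11209 + 0.0083617) = 0.066349 g → mol O = 0.066349 ÷ 15.999 = 0.0041471 mol
Divide by the smallest (0.0041471 mol): C 2.250, H 2.000, O 1.000
Multiplying each by 4 gives whole numbers: C 9.00, H 8.00, O 4.00
Empirical formula: C9H8O4
Empirical-formula mass = 180.16 g/mol; 540 ÷ 180.16 ≈ 3, so the molecular formula is C27H24O12.

C27H24O12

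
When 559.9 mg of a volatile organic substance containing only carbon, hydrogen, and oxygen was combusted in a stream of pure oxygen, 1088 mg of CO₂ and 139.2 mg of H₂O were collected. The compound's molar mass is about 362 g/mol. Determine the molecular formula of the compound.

C16H10O10

mol C = 1.088 g CO₂ ÷ 44.009 g/mol = 0.024722 mol
mol H = 2 × 0.1392 g H₂O ÷ 18.015 g/mol = 0.015454 mol
mass O = 0.5599 − (0.29694 + 0.015577) = 0.24738 g → mol O = 0.24738 ÷ 15.999 = 0.015462 mol
Divide by the smallest (0.015454 mol): C 1.600, H 1.000, O 1.001
Multiplying each by 5 gives whole numbers: C 8.00, H 5.00, O 5.00
Empirical formula: C8H5O5
Empirical-formula mass = 181.12 g/mol; 362 ÷ 181.12 ≈ 2, so the molecular formula is C16H10O10.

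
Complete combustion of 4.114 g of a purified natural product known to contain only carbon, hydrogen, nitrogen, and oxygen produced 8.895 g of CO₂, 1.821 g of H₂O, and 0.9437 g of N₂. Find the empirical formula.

C6H6N2O

mol C = 8.895 g CO₂ ÷ 44.009 g/mol = 0.20212 mol
mol H = 2 × 1.821 g H₂O ÷ 18.015 g/mol = 0.20216 mol
mol N = 2 × 0.9437 g N₂ ÷ 28.014 g/mol = 0.067373 mol
mass O = 4.114 − (2.4276 + 0.20378 + 0.94370) = 0.53888 g → mol O = 0.53888 ÷ 15.999 = 0.033682 mol
Divide by the smallest (0.033682 mol): C 6.001, H 6.002, N 2.000, O 1.000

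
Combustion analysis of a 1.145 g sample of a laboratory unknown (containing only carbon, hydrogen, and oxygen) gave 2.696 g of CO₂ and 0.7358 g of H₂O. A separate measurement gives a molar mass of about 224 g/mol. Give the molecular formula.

C12H16O4

mol C = 2.696 g CO₂ ÷ 44.009 g/mol = 0.061260 mol
mol H = 2 × 0.7358 g H₂O ÷ 18.015 g/mol = 0.081687 mol
mass O = 1.145 − (0.73580 + 0.082341) = 0.32686 g → mol O = 0.32686 ÷ 15.999 = 0.020430 mol
Divide by the smallest (0.020430 mol): C 2.999, H 3.998, O 1.000
Empirical formula: C3H4O
Empirical-formula mass = 56.06 g/mol; 224 ÷ 56.06 ≈ 4, so the molecular formula is C12H16O4.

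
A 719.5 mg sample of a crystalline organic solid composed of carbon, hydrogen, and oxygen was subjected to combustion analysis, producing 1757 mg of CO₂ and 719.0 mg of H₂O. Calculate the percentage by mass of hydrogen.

mol C = 1.757 g CO₂ ÷ 44.009 g/mol = 0.039924 mol
mol H = 2 × 0.7190 g H₂O ÷ 18.015 g/mol = 0.079822 mol
mass O = 0.7195 − (0.47952 + 0.080461) = 0.15952 g → mol O = 0.15952 ÷ 15.999 = 0.0099704 mol
mass % H = 0.080461 g ÷ 0.7195 g × 100%

11.18%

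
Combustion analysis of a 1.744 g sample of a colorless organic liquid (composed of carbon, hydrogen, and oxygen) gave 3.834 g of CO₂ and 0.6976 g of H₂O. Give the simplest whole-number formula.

C9H8O4

mol C = 3.834 g CO₂ ÷ 44.009 g/mol = 0.087119 mol
mol H = 2 × 0.6976 g H₂O ÷ 18.015 g/mol = 0.077447 mol
mass O = 1.744 − (1.0464 + 0.078066) = 0.61955 g → mol O = 0.61955 ÷ 15.999 = 0.038724 mol
Divide by the smallest (0.038724 mol): C 2.250, H 2.000, O 1.000
Multiplying each by 4 gives whole numbers: C 9.00, H 8.00, O 4.00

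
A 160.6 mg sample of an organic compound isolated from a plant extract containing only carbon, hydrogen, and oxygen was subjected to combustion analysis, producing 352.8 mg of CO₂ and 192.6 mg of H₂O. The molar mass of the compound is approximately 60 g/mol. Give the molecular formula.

mol C = 0.3528 g CO₂ ÷ 44.009 g/mol = 0.0080165 mol
mol H = 2 × 0.1926 g H₂O ÷ 18.015 g/mol = 0.021382 mol
mass O = 0.1606 − (0.096287 + 0.021553) = 0.042760 g → mol O = 0.042760 ÷ 15.999 = 0.0026727 mol
Divide by the smallest (0.0026727 mol): C 2.999, H 8.000, O 1.000
Empirical formula: C3H8O
Empirical-formula mass = 60.10 g/mol; 60 ÷ 60.10 ≈ 1, so the molecular formula is C3H8O.

C3H8O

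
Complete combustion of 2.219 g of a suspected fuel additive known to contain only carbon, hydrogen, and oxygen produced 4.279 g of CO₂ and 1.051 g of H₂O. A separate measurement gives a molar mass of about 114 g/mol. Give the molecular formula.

C5H6O3

mol C = 4.279 g CO₂ ÷ 44.009 g/mol = 0.097230 mol
mol H = 2 × 1.051 g H₂O ÷ 18.015 g/mol = 0.11668 mol
mass O = 2.219 − (1.1678 + 0.11761) = 0.93356 g → mol O = 0.93356 ÷ 15.999 = 0.058351 mol
Divide by the smallest (0.058351 mol): C 1.666, H 2.000, O 1.000
Multiplying each by 3 gives whole numbers: C 5.00, H 6.00, O 3.00
Empirical formula: C5H6O3
Empirical-formula mass = 114.10 g/mol; 114 ÷ 114.10 ≈ 1, so the molecular formula is C5H6O3.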